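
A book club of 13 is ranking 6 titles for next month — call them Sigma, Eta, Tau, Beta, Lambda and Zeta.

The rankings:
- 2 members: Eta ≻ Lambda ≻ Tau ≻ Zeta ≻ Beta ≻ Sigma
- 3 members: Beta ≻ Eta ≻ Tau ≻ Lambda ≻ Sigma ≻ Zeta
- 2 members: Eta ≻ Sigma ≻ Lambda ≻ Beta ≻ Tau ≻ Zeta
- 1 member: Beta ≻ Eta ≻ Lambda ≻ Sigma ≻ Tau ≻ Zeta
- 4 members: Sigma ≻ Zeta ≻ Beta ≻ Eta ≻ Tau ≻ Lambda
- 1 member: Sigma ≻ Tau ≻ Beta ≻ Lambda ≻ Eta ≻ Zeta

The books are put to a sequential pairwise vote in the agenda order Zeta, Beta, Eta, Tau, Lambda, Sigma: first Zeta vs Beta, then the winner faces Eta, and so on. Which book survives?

Round 1: Zeta vs Beta — 6–7, Beta advances.
Round 2: Beta vs Eta — 9–4, Beta advances.
Round 3: Beta vs Tau — 10–3, Beta advances.
Round 4: Beta vs Lambda — 9–4, Beta advances.
Round 5: Beta vs Sigma — 6–7, Sigma advances.
Sigma survives the agenda.

Sigma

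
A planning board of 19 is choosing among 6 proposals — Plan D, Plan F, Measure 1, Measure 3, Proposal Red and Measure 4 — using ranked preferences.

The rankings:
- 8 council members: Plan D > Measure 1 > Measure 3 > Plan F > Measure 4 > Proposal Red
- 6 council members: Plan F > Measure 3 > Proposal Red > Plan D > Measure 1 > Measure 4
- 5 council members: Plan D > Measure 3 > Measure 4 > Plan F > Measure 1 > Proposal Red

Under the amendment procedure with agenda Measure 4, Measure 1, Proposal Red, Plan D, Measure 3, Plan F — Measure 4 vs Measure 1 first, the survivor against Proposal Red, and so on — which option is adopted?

Round 1: Measure 4 vs Measure 1 — 5–14, Measure 1 advances.
Round 2: Measure 1 vs Proposal Red — 13–6, Measure 1 advances.
Round 3: Measure 1 vs Plan D — 0–19, Plan D advances.
Round 4: Plan D vs Measure 3 — 13–6, Plan D advances.
Round 5: Plan D vs Plan F — 13–6, Plan D advances.
The agenda winner is Plan D.

Plan D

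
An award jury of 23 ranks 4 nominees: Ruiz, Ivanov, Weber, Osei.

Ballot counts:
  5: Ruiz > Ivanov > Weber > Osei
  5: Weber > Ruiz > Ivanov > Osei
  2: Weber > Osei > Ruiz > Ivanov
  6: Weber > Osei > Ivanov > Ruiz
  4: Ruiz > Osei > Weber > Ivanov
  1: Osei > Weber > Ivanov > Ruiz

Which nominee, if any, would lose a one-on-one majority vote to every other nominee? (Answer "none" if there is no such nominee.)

Head-to-head results (23 jurors):
Ruiz vs Ivanov: Ruiz is ranked higher on 5+5+2+4 = 16 ballots, Ivanov on 7. Ruiz wins 16–7.
Ruiz–Weber: Weber 14–9.
Ruiz vs Osei: Ruiz, 14–9.
Ivanov vs Weber: Weber, 18–5.
Ivanov vs Osei: Ivanov preferred on 5+5 = 10 ballots; Osei wins 13–10.
Weber vs Osei: Weber, 18–5.
Only Ivanov has no wins; Ivanov is the Condorcet loser.

Ivanov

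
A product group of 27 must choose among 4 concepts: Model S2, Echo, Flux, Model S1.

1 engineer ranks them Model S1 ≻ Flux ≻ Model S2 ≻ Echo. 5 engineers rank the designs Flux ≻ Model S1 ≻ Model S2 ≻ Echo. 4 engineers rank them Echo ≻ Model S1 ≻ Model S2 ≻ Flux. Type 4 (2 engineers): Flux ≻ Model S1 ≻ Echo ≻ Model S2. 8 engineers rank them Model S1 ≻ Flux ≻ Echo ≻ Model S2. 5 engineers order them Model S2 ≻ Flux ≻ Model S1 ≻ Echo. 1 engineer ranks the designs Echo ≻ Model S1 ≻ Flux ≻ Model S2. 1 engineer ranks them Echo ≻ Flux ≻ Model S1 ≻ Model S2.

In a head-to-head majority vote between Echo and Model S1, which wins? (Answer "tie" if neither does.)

Ballots ranking Echo above Model S1: 4 + 1 + 1 = 6.
Ballots ranking Model S1 above Echo: 27 − 6 = 21.
Model S1 wins the head-to-head 21–6.

Model S1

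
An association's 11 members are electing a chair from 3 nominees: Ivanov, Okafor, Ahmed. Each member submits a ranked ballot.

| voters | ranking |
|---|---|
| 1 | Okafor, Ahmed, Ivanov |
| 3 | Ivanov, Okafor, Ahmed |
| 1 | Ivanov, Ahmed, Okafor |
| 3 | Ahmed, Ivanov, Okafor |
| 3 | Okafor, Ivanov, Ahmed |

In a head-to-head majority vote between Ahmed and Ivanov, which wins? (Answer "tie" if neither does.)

Ivanov

Ballots ranking Ahmed above Ivanov: 1 + 3 = 4.
Ballots ranking Ivanov above Ahmed: 11 − 4 = 7.
Ivanov wins the head-to-head 7–4.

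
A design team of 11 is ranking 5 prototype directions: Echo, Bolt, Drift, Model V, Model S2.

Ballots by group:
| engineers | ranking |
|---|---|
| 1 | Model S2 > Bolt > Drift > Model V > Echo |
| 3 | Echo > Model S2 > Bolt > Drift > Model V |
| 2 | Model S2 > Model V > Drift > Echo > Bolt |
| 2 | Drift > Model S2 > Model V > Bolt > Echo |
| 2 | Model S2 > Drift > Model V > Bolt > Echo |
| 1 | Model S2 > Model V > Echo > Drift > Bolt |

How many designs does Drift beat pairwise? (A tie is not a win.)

Drift against each rival (11 engineers):
Drift–Echo: Drift 7–4.
Drift vs Bolt: Drift is ranked higher on 2+2+2+1 = 7 ballots, Bolt on 4. Drift wins 7–4.
Drift vs Model V: Drift, 8–3.
Drift vs Model S2: Model S2, 9–2.
Drift beats Echo, Bolt, Model V; loses to Model S2 — 3 pairwise wins.

3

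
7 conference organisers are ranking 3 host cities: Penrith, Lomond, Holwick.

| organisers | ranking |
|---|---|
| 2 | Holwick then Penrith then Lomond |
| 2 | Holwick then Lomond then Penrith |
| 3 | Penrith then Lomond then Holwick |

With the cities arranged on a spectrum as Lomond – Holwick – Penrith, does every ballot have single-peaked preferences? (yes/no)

no

Axis positions: Lomond=1, Holwick=2, Penrith=3.
Group 1 (peak Holwick at position 2): ranking walks positions 2-3-1, expanding outward from the peak — single-peaked.
Group 2 (peak Holwick at position 2): ranking walks positions 2-1-3, expanding outward from the peak — single-peaked.
Group 3: ranking walks positions 3-1-2; Lomond is ranked above Holwick even though Holwick lies between Lomond and the peak Penrith on the axis — preferences dip and rise again. Not single-peaked.
Group 3 violates single-peakedness, so the profile is not single-peaked on this axis.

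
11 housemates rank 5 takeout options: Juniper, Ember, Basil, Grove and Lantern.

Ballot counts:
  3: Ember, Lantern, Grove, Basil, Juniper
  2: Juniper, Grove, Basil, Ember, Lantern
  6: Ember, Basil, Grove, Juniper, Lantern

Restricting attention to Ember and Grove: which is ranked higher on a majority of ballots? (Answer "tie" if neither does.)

Ballots ranking Ember above Grove: 3 + 6 = 9.
Ballots ranking Grove above Ember: 11 − 9 = 2.
Ember wins the head-to-head 9–2.

Ember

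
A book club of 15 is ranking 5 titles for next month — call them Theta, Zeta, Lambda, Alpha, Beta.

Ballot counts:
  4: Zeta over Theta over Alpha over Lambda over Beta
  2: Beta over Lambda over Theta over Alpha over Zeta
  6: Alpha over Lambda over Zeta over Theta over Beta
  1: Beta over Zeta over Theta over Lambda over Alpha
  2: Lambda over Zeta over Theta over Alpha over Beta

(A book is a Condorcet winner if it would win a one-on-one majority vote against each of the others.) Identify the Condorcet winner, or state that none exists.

none

Pairwise majorities:
Theta vs Zeta: Zeta wins 13–2.
Theta vs Lambda: Lambda wins 10–5.
Theta–Alpha: Theta 9–6.
Theta vs Beta: Theta wins 12–3.
Zeta–Lambda: Lambda 10–5.
Zeta–Alpha: Alpha 8–7.
Zeta vs Beta: Zeta, 12–3.
Lambda vs Alpha: Alpha wins 10–5.
Lambda vs Beta: Lambda, 12–3.
Alpha vs Beta: Alpha wins 12–3.
Every book loses at least once (Theta loses to Zeta; Zeta loses to Lambda; Lambda loses to Alpha; Alpha loses to Theta; Beta loses to Theta). The majority relation contains the cycle Theta → Alpha → Zeta → Theta, so there is no Condorcet winner.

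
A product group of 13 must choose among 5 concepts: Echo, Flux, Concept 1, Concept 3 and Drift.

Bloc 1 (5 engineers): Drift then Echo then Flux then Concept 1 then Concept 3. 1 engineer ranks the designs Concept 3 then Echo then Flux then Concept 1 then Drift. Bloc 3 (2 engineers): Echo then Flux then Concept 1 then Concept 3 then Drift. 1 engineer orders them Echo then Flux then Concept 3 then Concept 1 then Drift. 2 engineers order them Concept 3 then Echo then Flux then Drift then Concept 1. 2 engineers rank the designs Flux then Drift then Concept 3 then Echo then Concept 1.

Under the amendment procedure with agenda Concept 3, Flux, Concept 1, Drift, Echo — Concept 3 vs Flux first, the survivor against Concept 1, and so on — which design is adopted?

Echo

Round 1: Concept 3 vs Flux — 3–10, Flux advances.
Round 2: Flux vs Concept 1 — 13–0, Flux advances.
Round 3: Flux vs Drift — 8–5, Flux advances.
Round 4: Flux vs Echo — 2–11, Echo advances.
The agenda winner is Echo.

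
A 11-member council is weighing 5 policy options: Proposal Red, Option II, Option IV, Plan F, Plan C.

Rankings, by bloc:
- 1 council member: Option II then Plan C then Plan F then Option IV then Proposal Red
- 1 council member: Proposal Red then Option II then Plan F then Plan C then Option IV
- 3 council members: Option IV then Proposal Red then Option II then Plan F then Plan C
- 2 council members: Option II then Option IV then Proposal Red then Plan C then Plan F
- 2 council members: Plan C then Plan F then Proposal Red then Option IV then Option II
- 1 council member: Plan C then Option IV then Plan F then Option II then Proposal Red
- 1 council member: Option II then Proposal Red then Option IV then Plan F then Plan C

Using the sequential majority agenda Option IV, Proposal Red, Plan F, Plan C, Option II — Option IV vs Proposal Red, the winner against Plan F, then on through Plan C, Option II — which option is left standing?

Option IV

Round 1: Option IV vs Proposal Red — 7–4, Option IV advances.
Round 2: Option IV vs Plan F — 7–4, Option IV advances.
Round 3: Option IV vs Plan C — 6–5, Option IV advances.
Round 4: Option IV vs Option II — 6–5, Option IV advances.
Option IV survives the agenda.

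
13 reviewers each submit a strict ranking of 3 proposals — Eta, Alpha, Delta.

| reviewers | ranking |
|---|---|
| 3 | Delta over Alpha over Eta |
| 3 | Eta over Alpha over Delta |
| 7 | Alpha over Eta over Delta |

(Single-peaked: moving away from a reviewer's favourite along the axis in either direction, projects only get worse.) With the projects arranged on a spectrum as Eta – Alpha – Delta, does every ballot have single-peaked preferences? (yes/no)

Axis positions: Eta=1, Alpha=2, Delta=3.
Type 1 (peak Delta at position 3): ranking walks positions 3-2-1, expanding outward from the peak — single-peaked.
Type 2 (peak Eta at position 1): ranking walks positions 1-2-3, expanding outward from the peak — single-peaked.
Type 3 (peak Alpha at position 2): ranking walks positions 2-1-3, expanding outward from the peak — single-peaked.
Every ranking is single-peaked on this axis.

yes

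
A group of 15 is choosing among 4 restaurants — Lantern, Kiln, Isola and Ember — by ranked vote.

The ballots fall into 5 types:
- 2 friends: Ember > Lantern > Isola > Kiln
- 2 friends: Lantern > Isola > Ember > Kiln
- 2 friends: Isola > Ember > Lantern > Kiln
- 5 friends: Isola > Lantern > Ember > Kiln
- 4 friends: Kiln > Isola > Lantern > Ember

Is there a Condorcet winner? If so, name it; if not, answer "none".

Head-to-head results (15 friends):
Lantern vs Kiln: Lantern is ranked higher on 2+2+2+5 = 11 ballots, Kiln on 4. Lantern wins 11–4.
Lantern vs Isola: 4 to 11, Isola.
Lantern vs Ember: Lantern preferred on 2+5+4 = 11 ballots; Lantern wins 11–4.
Kiln vs Isola: Kiln preferred on 4 ballots; Isola wins 11–4.
Kiln vs Ember: Kiln is ranked higher on 4 ballots, Ember on 11. Ember wins 11–4.
Isola vs Ember: 13 to 2, Isola.
Isola beats each of Lantern, Kiln, Ember — Isola is the Condorcet winner.

Isola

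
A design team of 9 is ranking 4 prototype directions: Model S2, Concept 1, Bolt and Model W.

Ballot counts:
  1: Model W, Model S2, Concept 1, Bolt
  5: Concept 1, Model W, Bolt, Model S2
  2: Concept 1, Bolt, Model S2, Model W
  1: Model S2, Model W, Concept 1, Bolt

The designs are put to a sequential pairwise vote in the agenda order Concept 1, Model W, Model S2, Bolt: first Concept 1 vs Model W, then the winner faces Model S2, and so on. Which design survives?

Round 1: Concept 1 vs Model W — 7–2, Concept 1 advances.
Round 2: Concept 1 vs Model S2 — 7–2, Concept 1 advances.
Round 3: Concept 1 vs Bolt — 9–0, Concept 1 advances.
The agenda winner is Concept 1.

Concept 1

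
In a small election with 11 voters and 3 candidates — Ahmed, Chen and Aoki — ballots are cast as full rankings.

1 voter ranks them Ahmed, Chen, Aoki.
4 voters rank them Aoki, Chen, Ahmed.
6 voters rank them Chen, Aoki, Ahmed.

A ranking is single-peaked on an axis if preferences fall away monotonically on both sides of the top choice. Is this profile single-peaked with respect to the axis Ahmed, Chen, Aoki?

yes

Axis positions: Ahmed=1, Chen=2, Aoki=3.
Cluster 1 (peak Ahmed at position 1): ranking walks positions 1-2-3, expanding outward from the peak — single-peaked.
Cluster 2 (peak Aoki at position 3): ranking walks positions 3-2-1, expanding outward from the peak — single-peaked.
Cluster 3 (peak Chen at position 2): ranking walks positions 2-3-1, expanding outward from the peak — single-peaked.
Every ranking is single-peaked on this axis.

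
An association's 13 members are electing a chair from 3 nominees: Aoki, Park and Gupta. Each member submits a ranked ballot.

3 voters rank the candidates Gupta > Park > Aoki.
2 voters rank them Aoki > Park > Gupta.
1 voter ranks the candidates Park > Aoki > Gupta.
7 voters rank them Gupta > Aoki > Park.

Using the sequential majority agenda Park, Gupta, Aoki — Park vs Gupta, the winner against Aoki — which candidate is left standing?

Round 1: Park vs Gupta — 3–10, Gupta advances.
Round 2: Gupta vs Aoki — 10–3, Gupta advances.
The agenda winner is Gupta.

Gupta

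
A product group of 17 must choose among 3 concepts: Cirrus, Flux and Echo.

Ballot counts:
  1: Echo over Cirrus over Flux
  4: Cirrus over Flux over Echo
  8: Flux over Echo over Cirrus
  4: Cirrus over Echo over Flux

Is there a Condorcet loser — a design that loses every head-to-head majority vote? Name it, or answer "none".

Head-to-head results (17 engineers):
Cirrus vs Flux: Cirrus is ranked higher on 1+4+4 = 9 ballots, Flux on 8. Cirrus wins 9–8.
Cirrus vs Echo: Echo, 9–8.
Flux–Echo: Flux 12–5.
Each design has at least one pairwise win (Cirrus beats Flux; Flux beats Echo; Echo beats Cirrus) — no Condorcet loser.

none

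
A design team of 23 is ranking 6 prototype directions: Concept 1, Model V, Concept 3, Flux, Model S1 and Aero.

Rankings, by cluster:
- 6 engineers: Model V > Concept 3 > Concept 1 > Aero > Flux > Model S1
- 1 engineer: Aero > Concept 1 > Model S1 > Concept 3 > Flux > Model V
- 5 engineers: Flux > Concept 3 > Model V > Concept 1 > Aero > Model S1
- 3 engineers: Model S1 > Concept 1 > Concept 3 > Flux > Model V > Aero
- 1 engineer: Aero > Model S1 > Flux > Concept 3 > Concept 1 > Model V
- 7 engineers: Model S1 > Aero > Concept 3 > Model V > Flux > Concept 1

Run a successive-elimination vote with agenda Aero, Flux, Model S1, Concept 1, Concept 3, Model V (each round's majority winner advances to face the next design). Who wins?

Round 1: Aero vs Flux — 15–8, Aero advances.
Round 2: Aero vs Model S1 — 13–10, Aero advances.
Round 3: Aero vs Concept 1 — 9–14, Concept 1 advances.
Round 4: Concept 1 vs Concept 3 — 4–19, Concept 3 advances.
Round 5: Concept 3 vs Model V — 17–6, Concept 3 advances.
Concept 3 survives the agenda.

Concept 3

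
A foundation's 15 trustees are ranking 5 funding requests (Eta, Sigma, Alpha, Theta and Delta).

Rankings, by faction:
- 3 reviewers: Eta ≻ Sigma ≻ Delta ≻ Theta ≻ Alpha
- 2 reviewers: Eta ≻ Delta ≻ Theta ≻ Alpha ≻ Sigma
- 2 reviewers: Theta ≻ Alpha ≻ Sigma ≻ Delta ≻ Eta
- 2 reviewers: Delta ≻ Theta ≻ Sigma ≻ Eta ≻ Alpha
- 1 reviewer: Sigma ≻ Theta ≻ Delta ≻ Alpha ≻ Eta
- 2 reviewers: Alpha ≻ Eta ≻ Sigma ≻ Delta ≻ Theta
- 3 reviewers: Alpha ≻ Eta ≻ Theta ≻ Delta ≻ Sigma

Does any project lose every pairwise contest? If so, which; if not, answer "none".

Head-to-head results (15 reviewers):
Eta vs Sigma: Eta wins 10–5.
Eta–Alpha: Alpha 8–7.
Eta vs Theta: Eta is ranked higher on 3+2+2+3 = 10 ballots, Theta on 5. Eta wins 10–5.
Eta vs Delta: 3+2+2+3 = 10 for Eta, 5 for Delta — Eta by 10–5.
Sigma vs Alpha: Sigma preferred on 3+2+1 = 6 ballots; Alpha wins 9–6.
Sigma vs Theta: Sigma preferred on 3+1+2 = 6 ballots; Theta wins 9–6.
Sigma vs Delta: Sigma preferred on 3+2+1+2 = 8 ballots; Sigma wins 8–7.
Alpha–Theta: Theta 10–5.
Alpha–Delta: Delta 8–7.
Theta vs Delta: Theta preferred on 2+1+3 = 6 ballots; Delta wins 9–6.
No project is winless: Eta beats Sigma; Sigma beats Delta; Alpha beats Eta; Theta beats Sigma; Delta beats Alpha. There is no Condorcet loser.

none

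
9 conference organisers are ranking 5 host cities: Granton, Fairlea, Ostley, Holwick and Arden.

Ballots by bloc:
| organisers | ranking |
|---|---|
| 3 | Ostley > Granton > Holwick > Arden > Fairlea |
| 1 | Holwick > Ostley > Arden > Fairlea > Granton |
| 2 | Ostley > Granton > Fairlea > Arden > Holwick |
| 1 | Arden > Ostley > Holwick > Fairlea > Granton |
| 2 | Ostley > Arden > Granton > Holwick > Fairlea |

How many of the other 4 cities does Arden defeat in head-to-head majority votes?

Arden against each rival (9 organisers):
Arden vs Granton: Granton wins 5–4.
Arden vs Fairlea: Arden preferred on 3+1+1+2 = 7 ballots; Arden wins 7–2.
Arden–Ostley: Ostley 8–1.
Arden vs Holwick: Arden preferred on 2+1+2 = 5 ballots; Arden wins 5–4.
Arden beats Fairlea, Holwick; loses to Granton, Ostley — 2 pairwise wins.

2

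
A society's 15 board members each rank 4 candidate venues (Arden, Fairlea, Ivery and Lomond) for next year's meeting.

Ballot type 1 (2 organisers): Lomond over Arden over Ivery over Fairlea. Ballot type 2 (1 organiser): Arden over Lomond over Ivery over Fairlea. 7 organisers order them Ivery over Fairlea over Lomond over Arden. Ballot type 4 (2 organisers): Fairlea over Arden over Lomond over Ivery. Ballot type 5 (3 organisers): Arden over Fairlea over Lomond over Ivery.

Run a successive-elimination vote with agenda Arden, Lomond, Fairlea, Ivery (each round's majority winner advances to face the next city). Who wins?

Round 1: Arden vs Lomond — 6–9, Lomond advances.
Round 2: Lomond vs Fairlea — 3–12, Fairlea advances.
Round 3: Fairlea vs Ivery — 5–10, Ivery advances.
The agenda winner is Ivery.

Ivery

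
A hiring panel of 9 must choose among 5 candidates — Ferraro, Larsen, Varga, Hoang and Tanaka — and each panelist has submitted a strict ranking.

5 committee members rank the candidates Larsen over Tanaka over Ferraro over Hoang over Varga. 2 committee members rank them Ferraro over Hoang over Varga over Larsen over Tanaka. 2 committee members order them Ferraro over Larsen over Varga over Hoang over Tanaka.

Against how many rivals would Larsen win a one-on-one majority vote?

Larsen against each rival (9 committee members):
Larsen vs Ferraro: Larsen wins 5–4.
Larsen–Varga: Larsen 7–2.
Larsen vs Hoang: Larsen preferred on 5+2 = 7 ballots; Larsen wins 7–2.
Larsen vs Tanaka: Larsen, 9–0.
Larsen beats Ferraro, Varga, Hoang, Tanaka — 4 pairwise wins.

4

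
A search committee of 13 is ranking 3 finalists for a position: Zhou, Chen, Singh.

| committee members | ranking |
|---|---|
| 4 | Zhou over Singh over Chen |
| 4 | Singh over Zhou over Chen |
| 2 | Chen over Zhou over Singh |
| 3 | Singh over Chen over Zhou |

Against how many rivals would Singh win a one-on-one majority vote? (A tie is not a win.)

2

Singh against each rival (13 committee members):
Singh vs Zhou: Singh preferred on 4+3 = 7 ballots; Singh wins 7–6.
Singh vs Chen: Singh wins 11–2.
Singh beats Zhou, Chen — 2 pairwise wins.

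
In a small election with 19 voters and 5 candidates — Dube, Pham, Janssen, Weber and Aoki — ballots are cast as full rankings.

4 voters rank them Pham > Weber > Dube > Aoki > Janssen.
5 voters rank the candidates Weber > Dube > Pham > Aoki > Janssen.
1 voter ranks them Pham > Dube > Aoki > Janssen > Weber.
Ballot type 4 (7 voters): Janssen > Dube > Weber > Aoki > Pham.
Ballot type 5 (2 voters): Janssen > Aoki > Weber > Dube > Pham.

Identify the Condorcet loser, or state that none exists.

none

Pairwise majorities:
Dube vs Pham: Dube wins 14–5.
Dube vs Janssen: Dube, 10–9.
Dube–Weber: Weber 11–8.
Dube vs Aoki: Dube is ranked higher on 4+5+1+7 = 17 ballots, Aoki on 2. Dube wins 17–2.
Pham vs Janssen: Pham, 10–9.
Pham vs Weber: 5 to 14, Weber.
Pham vs Aoki: Pham wins 10–9.
Janssen–Weber: Janssen 10–9.
Janssen vs Aoki: Janssen preferred on 7+2 = 9 ballots; Aoki wins 10–9.
Weber vs Aoki: 16 to 3, Weber.
No candidate is winless: Dube beats Pham; Pham beats Janssen; Janssen beats Weber; Weber beats Dube; Aoki beats Janssen. There is no Condorcet loser.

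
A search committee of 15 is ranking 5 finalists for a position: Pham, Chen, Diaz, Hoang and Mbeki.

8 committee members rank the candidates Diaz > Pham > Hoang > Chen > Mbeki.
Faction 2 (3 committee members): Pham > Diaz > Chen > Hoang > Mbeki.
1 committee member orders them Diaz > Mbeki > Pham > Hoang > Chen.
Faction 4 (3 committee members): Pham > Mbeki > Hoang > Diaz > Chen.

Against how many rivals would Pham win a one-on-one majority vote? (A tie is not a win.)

Pham against each rival (15 committee members):
Pham vs Chen: Pham, 15–0.
Pham vs Diaz: 6 to 9, Diaz.
Pham vs Hoang: Pham wins 15–0.
Pham vs Mbeki: Pham, 14–1.
Pham beats Chen, Hoang, Mbeki; loses to Diaz — 3 pairwise wins.

3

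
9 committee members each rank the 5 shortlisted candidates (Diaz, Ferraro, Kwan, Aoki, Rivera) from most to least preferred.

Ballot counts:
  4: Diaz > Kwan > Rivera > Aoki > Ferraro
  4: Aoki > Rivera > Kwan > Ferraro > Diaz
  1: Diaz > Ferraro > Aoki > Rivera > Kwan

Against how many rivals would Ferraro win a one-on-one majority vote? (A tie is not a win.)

Ferraro against each rival (9 committee members):
Ferraro vs Diaz: 4 for Ferraro, 5 for Diaz — Diaz by 5–4.
Ferraro vs Kwan: Ferraro preferred on 1 ballot; Kwan wins 8–1.
Ferraro vs Aoki: Ferraro preferred on 1 ballot; Aoki wins 8–1.
Ferraro–Rivera: Rivera 8–1.
Ferraro beats no one; loses to Diaz, Kwan, Aoki, Rivera — 0 pairwise wins.

0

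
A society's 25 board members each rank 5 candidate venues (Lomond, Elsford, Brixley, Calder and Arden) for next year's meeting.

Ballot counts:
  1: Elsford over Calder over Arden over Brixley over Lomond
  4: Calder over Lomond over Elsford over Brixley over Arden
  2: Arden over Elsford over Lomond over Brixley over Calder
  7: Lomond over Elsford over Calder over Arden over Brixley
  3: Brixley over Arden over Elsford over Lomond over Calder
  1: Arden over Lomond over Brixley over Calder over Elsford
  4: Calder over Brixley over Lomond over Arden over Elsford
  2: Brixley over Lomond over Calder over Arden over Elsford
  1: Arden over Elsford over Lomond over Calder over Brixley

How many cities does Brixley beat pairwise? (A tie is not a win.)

Brixley against each rival (25 organisers):
Brixley vs Lomond: Lomond, 15–10.
Brixley vs Elsford: Brixley is ranked higher on 3+1+4+2 = 10 ballots, Elsford on 15. Elsford wins 15–10.
Brixley vs Calder: 8 to 17, Calder.
Brixley vs Arden: Brixley, 13–12.
Brixley beats Arden; loses to Lomond, Elsford, Calder — 1 pairwise win.

1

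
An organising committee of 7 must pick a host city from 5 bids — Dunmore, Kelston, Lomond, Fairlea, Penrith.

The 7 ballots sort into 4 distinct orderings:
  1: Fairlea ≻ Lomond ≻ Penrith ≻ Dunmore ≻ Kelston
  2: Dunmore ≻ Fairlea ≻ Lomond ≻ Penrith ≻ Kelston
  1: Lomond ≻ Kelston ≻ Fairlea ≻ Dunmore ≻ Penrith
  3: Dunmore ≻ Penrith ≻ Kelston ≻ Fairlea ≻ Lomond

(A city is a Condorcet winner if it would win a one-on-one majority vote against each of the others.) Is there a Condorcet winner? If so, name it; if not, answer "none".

Check each pair by majority over 7 ballots:
Dunmore vs Kelston: Dunmore preferred on 1+2+3 = 6 ballots; Dunmore wins 6–1.
Dunmore vs Lomond: Dunmore preferred on 2+3 = 5 ballots; Dunmore wins 5–2.
Dunmore vs Fairlea: 2+3 = 5 for Dunmore, 2 for Fairlea — Dunmore by 5–2.
Dunmore vs Penrith: Dunmore preferred on 2+1+3 = 6 ballots; Dunmore wins 6–1.
Kelston vs Lomond: Kelston is ranked higher on 3 ballots, Lomond on 4. Lomond wins 4–3.
Kelston vs Fairlea: Kelston is ranked higher on 1+3 = 4 ballots, Fairlea on 3. Kelston wins 4–3.
Kelston vs Penrith: Kelston is ranked higher on 1 ballot, Penrith on 6. Penrith wins 6–1.
Lomond vs Fairlea: Lomond is ranked higher on 1 ballot, Fairlea on 6. Fairlea wins 6–1.
Lomond vs Penrith: Lomond is ranked higher on 1+2+1 = 4 ballots, Penrith on 3. Lomond wins 4–3.
Fairlea vs Penrith: Fairlea preferred on 1+2+1 = 4 ballots; Fairlea wins 4–3.
Only Dunmore has no losses; Dunmore is the Condorcet winner.

Dunmore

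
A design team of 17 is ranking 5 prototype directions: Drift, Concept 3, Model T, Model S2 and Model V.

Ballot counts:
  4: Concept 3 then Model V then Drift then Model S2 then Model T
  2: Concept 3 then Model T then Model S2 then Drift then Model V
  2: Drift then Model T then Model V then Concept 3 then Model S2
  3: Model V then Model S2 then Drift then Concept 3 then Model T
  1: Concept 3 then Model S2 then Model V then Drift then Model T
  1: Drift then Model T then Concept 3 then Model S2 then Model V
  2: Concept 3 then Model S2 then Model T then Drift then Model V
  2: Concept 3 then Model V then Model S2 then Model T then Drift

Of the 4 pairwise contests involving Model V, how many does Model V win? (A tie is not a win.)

3

Model V against each rival (17 engineers):
Model V vs Drift: Model V wins 10–7.
Model V vs Concept 3: Model V is ranked higher on 2+3 = 5 ballots, Concept 3 on 12. Concept 3 wins 12–5.
Model V vs Model T: Model V preferred on 4+3+1+2 = 10 ballots; Model V wins 10–7.
Model V vs Model S2: 11 to 6, Model V.
Model V beats Drift, Model T, Model S2; loses to Concept 3 — 3 pairwise wins.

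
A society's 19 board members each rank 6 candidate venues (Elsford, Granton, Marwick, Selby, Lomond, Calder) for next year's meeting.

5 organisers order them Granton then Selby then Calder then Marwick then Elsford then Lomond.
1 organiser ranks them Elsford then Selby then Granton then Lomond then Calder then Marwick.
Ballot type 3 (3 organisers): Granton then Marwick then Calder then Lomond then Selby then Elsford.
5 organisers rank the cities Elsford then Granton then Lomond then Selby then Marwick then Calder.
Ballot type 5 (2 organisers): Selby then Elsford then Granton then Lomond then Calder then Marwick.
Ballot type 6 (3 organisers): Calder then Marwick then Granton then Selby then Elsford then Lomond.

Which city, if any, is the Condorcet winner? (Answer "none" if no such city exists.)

Check each pair by majority over 19 ballots:
Elsford vs Granton: 1+5+2 = 8 for Elsford, 11 for Granton — Granton by 11–8.
Elsford vs Marwick: 8 to 11, Marwick.
Elsford vs Selby: Elsford preferred on 1+5 = 6 ballots; Selby wins 13–6.
Elsford vs Lomond: Elsford is ranked higher on 5+1+5+2+3 = 16 ballots, Lomond on 3. Elsford wins 16–3.
Elsford vs Calder: Elsford is ranked higher on 1+5+2 = 8 ballots, Calder on 11. Calder wins 11–8.
Granton vs Marwick: 5+1+3+5+2 = 16 for Granton, 3 for Marwick — Granton by 16–3.
Granton vs Selby: Granton is ranked higher on 5+3+5+3 = 16 ballots, Selby on 3. Granton wins 16–3.
Granton vs Lomond: Granton preferred on 5+1+3+5+2+3 = 19 ballots; Granton wins 19–0.
Granton vs Calder: Granton is ranked higher on 5+1+3+5+2 = 16 ballots, Calder on 3. Granton wins 16–3.
Marwick vs Selby: 3+3 = 6 for Marwick, 13 for Selby — Selby by 13–6.
Marwick vs Lomond: 11 to 8, Marwick.
Marwick vs Calder: 8 to 11, Calder.
Selby vs Lomond: Selby is ranked higher on 5+1+2+3 = 11 ballots, Lomond on 8. Selby wins 11–8.
Selby vs Calder: Selby preferred on 5+1+5+2 = 13 ballots; Selby wins 13–6.
Lomond vs Calder: 8 to 11, Calder.
Only Granton has no losses; Granton is the Condorcet winner.

Granton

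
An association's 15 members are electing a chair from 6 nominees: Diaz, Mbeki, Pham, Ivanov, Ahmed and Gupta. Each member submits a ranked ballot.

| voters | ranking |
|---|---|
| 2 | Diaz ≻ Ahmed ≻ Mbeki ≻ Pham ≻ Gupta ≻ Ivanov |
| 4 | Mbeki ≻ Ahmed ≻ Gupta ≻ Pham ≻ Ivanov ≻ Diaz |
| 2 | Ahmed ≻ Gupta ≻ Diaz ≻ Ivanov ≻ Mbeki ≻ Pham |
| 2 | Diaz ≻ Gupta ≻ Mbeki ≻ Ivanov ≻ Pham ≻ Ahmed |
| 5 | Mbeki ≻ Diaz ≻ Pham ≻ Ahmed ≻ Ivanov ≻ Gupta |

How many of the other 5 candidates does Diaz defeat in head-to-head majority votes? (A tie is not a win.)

Diaz against each rival (15 voters):
Diaz vs Mbeki: Mbeki, 9–6.
Diaz vs Pham: Diaz is ranked higher on 2+2+2+5 = 11 ballots, Pham on 4. Diaz wins 11–4.
Diaz vs Ivanov: Diaz preferred on 2+2+2+5 = 11 ballots; Diaz wins 11–4.
Diaz vs Ahmed: 9 to 6, Diaz.
Diaz vs Gupta: 2+2+5 = 9 for Diaz, 6 for Gupta — Diaz by 9–6.
Diaz beats Pham, Ivanov, Ahmed, Gupta; loses to Mbeki — 4 pairwise wins.

4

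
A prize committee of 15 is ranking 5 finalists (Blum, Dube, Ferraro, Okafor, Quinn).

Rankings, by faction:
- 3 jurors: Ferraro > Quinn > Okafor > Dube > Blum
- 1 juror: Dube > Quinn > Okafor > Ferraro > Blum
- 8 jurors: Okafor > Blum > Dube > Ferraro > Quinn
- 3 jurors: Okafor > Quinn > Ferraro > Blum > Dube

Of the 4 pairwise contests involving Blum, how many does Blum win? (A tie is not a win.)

3

Blum against each rival (15 jurors):
Blum–Dube: Blum 11–4.
Blum vs Ferraro: Blum, 8–7.
Blum–Okafor: Okafor 15–0.
Blum vs Quinn: Blum wins 8–7.
Blum beats Dube, Ferraro, Quinn; loses to Okafor — 3 pairwise wins.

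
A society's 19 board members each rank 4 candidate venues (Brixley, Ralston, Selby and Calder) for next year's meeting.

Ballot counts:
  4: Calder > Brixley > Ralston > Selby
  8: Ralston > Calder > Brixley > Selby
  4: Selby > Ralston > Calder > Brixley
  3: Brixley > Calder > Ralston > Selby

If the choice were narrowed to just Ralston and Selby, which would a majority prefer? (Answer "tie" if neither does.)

Ballots ranking Ralston above Selby: 4 + 8 + 3 = 15.
Ballots ranking Selby above Ralston: 19 − 15 = 4.
Ralston wins the head-to-head 15–4.

Ralston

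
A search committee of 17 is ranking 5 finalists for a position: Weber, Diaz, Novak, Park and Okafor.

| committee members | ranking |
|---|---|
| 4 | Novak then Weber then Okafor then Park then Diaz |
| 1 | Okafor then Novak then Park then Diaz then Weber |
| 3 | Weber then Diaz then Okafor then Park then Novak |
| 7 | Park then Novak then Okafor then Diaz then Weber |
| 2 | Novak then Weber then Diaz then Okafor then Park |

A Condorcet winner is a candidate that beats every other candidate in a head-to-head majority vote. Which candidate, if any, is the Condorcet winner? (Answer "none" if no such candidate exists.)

Pairwise majorities:
Weber–Diaz: Weber 9–8.
Weber–Novak: Novak 14–3.
Weber vs Park: Weber wins 9–8.
Weber–Okafor: Weber 9–8.
Diaz vs Novak: Novak wins 14–3.
Diaz vs Park: Park wins 12–5.
Diaz vs Okafor: Okafor wins 12–5.
Novak–Park: Park 10–7.
Novak vs Okafor: Novak, 13–4.
Park vs Okafor: Okafor wins 10–7.
No candidate is unbeaten: Weber loses to Novak; Diaz loses to Weber; Novak loses to Park; Park loses to Weber; Okafor loses to Weber. In particular Weber > Park > Novak > Weber is a majority cycle — no Condorcet winner exists.

none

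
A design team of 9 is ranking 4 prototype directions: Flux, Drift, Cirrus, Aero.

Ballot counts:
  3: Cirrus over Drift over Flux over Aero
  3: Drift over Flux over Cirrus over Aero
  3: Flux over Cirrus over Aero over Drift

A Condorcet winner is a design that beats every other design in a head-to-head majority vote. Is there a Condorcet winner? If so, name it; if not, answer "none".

Head-to-head results (9 engineers):
Flux vs Drift: Drift, 6–3.
Flux–Cirrus: Flux 6–3.
Flux vs Aero: Flux preferred on 3+3+3 = 9 ballots; Flux wins 9–0.
Drift vs Cirrus: 3 for Drift, 6 for Cirrus — Cirrus by 6–3.
Drift vs Aero: Drift preferred on 3+3 = 6 ballots; Drift wins 6–3.
Cirrus vs Aero: Cirrus, 9–0.
Every design loses at least once (Flux loses to Drift; Drift loses to Cirrus; Cirrus loses to Flux; Aero loses to Flux). The majority relation contains the cycle Flux → Cirrus → Drift → Flux, so there is no Condorcet winner.

none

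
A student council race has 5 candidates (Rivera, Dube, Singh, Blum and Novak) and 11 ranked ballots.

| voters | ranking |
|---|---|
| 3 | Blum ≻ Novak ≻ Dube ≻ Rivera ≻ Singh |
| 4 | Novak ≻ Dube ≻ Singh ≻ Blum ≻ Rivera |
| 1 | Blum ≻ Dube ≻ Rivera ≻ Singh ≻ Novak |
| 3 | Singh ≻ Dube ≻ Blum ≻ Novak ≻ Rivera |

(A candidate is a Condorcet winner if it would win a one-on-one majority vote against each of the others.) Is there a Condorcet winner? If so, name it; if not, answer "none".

Pairwise majorities:
Rivera vs Dube: Dube, 11–0.
Rivera vs Singh: Singh, 7–4.
Rivera vs Blum: Blum wins 11–0.
Rivera vs Novak: Novak wins 10–1.
Dube–Singh: Dube 8–3.
Dube vs Blum: Dube wins 7–4.
Dube vs Novak: Novak, 7–4.
Singh–Blum: Singh 7–4.
Singh–Novak: Novak 7–4.
Blum vs Novak: Blum, 7–4.
Each candidate drops at least one matchup (Rivera loses to Dube; Dube loses to Novak; Singh loses to Dube; Blum loses to Dube; Novak loses to Blum); the cycle Dube → Blum → Novak → Dube rules out a Condorcet winner.

none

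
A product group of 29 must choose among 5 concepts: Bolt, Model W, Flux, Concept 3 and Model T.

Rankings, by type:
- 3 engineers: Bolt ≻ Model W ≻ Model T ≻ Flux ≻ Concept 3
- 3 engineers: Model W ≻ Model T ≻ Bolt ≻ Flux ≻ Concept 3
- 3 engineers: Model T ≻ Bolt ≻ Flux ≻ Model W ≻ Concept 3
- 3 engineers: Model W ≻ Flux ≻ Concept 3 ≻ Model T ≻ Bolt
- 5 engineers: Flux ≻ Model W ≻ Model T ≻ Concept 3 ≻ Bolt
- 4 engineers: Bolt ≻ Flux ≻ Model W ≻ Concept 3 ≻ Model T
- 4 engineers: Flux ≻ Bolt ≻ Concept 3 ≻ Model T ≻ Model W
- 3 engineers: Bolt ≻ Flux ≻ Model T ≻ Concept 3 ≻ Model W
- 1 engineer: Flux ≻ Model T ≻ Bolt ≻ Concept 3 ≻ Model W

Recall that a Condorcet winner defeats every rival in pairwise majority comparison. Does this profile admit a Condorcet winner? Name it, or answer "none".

none

Head-to-head results (29 engineers):
Bolt vs Model W: 3+3+4+4+3+1 = 18 for Bolt, 11 for Model W — Bolt by 18–11.
Bolt vs Flux: Bolt is ranked higher on 3+3+3+4+3 = 16 ballots, Flux on 13. Bolt wins 16–13.
Bolt vs Concept 3: 21 for Bolt, 8 for Concept 3 — Bolt by 21–8.
Bolt vs Model T: Bolt is ranked higher on 3+4+4+3 = 14 ballots, Model T on 15. Model T wins 15–14.
Model W vs Flux: 9 to 20, Flux.
Model W vs Concept 3: Model W preferred on 3+3+3+3+5+4 = 21 ballots; Model W wins 21–8.
Model W vs Model T: Model W preferred on 3+3+3+5+4 = 18 ballots; Model W wins 18–11.
Flux vs Concept 3: 29 to 0, Flux.
Flux vs Model T: Flux is ranked higher on 3+5+4+4+3+1 = 20 ballots, Model T on 9. Flux wins 20–9.
Concept 3 vs Model T: Concept 3 preferred on 3+4+4 = 11 ballots; Model T wins 18–11.
Each design drops at least one matchup (Bolt loses to Model T; Model W loses to Bolt; Flux loses to Bolt; Concept 3 loses to Bolt; Model T loses to Model W); the cycle Bolt beats Model W beats Model T beats Bolt rules out a Condorcet winner.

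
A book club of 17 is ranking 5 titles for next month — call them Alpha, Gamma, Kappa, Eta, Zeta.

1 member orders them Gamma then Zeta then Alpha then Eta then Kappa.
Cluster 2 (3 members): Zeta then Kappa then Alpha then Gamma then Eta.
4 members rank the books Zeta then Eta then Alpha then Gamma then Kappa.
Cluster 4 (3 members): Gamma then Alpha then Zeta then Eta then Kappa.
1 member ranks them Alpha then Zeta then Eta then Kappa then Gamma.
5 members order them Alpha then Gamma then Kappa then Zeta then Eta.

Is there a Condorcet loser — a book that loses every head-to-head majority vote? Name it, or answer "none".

Kappa

Pairwise majorities:
Alpha vs Gamma: 13 to 4, Alpha.
Alpha vs Kappa: Alpha is ranked higher on 1+4+3+1+5 = 14 ballots, Kappa on 3. Alpha wins 14–3.
Alpha vs Eta: Alpha is ranked higher on 1+3+3+1+5 = 13 ballots, Eta on 4. Alpha wins 13–4.
Alpha vs Zeta: Alpha is ranked higher on 3+1+5 = 9 ballots, Zeta on 8. Alpha wins 9–8.
Gamma–Kappa: Gamma 13–4.
Gamma vs Eta: Gamma is ranked higher on 1+3+3+5 = 12 ballots, Eta on 5. Gamma wins 12–5.
Gamma vs Zeta: Gamma preferred on 1+3+5 = 9 ballots; Gamma wins 9–8.
Kappa vs Eta: Kappa preferred on 3+5 = 8 ballots; Eta wins 9–8.
Kappa vs Zeta: Kappa preferred on 5 ballots; Zeta wins 12–5.
Eta vs Zeta: Zeta, 17–0.
Kappa is beaten in every head-to-head and is the Condorcet loser.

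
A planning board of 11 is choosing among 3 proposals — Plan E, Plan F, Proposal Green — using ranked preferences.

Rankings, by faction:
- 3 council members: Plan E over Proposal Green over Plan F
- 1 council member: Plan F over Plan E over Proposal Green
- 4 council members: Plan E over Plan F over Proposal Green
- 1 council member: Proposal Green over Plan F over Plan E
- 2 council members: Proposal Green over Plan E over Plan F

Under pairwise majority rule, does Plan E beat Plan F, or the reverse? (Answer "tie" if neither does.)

Plan E

Ballots ranking Plan E above Plan F: 3 + 4 + 2 = 9.
Ballots ranking Plan F above Plan E: 11 − 9 = 2.
Plan E wins the head-to-head 9–2.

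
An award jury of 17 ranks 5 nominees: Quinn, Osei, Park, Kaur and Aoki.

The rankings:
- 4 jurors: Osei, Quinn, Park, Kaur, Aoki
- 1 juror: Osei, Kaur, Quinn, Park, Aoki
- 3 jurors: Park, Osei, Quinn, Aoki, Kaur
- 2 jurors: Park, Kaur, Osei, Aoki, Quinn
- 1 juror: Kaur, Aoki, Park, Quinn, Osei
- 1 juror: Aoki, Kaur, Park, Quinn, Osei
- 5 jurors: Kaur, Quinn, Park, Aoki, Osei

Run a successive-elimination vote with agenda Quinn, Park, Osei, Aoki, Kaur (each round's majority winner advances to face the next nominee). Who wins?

Round 1: Quinn vs Park — 10–7, Quinn advances.
Round 2: Quinn vs Osei — 7–10, Osei advances.
Round 3: Osei vs Aoki — 10–7, Osei advances.
Round 4: Osei vs Kaur — 8–9, Kaur advances.
Kaur survives the agenda.

Kaur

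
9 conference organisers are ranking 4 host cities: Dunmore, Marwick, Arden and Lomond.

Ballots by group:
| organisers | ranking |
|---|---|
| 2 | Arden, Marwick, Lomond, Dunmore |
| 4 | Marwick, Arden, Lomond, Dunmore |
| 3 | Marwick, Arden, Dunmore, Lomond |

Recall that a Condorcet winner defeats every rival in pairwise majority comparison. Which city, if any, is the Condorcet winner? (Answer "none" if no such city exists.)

Marwick

Check each pair by majority over 9 ballots:
Dunmore–Marwick: Marwick 9–0.
Dunmore vs Arden: Arden wins 9–0.
Dunmore–Lomond: Lomond 6–3.
Marwick vs Arden: Marwick, 7–2.
Marwick vs Lomond: Marwick, 9–0.
Arden–Lomond: Arden 9–0.
Marwick wins every pairwise contest, so Marwick is the Condorcet winner.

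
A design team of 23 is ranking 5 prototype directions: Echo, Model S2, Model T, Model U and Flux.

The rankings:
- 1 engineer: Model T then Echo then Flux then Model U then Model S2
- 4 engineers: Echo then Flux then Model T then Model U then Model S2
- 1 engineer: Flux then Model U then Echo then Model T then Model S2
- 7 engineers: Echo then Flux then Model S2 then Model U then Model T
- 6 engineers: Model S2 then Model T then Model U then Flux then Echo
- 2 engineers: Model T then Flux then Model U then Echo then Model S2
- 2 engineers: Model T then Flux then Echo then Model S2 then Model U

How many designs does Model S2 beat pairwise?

Model S2 against each rival (23 engineers):
Model S2 vs Echo: Model S2 preferred on 6 ballots; Echo wins 17–6.
Model S2–Model T: Model S2 13–10.
Model S2 vs Model U: Model S2, 15–8.
Model S2 vs Flux: Flux wins 17–6.
Model S2 beats Model T, Model U; loses to Echo, Flux — 2 pairwise wins.

2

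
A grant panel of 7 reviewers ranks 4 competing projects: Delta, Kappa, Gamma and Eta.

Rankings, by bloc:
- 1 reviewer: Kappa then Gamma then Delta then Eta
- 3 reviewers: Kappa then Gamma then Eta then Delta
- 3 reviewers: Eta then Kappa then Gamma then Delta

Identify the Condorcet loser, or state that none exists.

Delta

Pairwise majorities:
Delta vs Kappa: Delta preferred on 0 ballots; Kappa wins 7–0.
Delta vs Gamma: Delta is ranked higher on 0 ballots, Gamma on 7. Gamma wins 7–0.
Delta–Eta: Eta 6–1.
Kappa vs Gamma: 7 to 0, Kappa.
Kappa vs Eta: 1+3 = 4 for Kappa, 3 for Eta — Kappa by 4–3.
Gamma vs Eta: 1+3 = 4 for Gamma, 3 for Eta — Gamma by 4–3.
Only Delta has no wins; Delta is the Condorcet loser.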